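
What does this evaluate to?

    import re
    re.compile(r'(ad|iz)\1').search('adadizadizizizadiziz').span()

A backreference is literal: `\1` must see the identical characters the first group matched.
`re.search` tries every starting position until one works.
The match spans [0:4] → 'adad'.
Captured: group 1 = 'ad'.

(0, 4)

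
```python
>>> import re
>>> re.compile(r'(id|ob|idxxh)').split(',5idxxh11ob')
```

[',5', 'id', 'xxh11', 'ob', '']

The regex engine tests alternatives in the order written; an earlier branch that matches wins even if a later one would match more.
Matches to split on: at [2:4] → 'id'; at [9:11] → 'ob'.
Because the pattern has a capturing group, `split` also inserts each captured text between the pieces.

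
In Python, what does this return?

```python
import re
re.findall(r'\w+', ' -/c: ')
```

['c']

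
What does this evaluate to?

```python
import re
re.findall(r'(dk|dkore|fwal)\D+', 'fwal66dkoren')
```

['dk']

Branches in `(...|...)` are attempted left-to-right; the first branch that allows the whole pattern to succeed is taken.
Walking the string: at [6:12] match 'dkoren', group 1 = 'dk'.
`findall` collects group 1 from the one match (1 total).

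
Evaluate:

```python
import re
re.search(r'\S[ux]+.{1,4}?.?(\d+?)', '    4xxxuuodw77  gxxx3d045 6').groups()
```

('7',)

Pattern: a non-whitespace character; then one or more of one of [ux]; then 1 to 4 of any character (lazy), then optionally any character; then one or more of a digit (lazy) (captured).
A non-greedy quantifier consumes as few characters as it can — just enough that the remainder of the pattern still matches from where it stops; whatever follows it matches normally.
`re.search` scans for the first position where the pattern succeeds.
The match spans [4:14] → '4xxxuuodw7'.
Captured: group 1 = '7'.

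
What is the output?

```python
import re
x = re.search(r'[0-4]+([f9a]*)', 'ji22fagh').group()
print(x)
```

This matches one or more of a character in [0-4]; then zero or more of one of [f9a] (captured).
Unlike `match`, `search` isn't anchored — it looks for the pattern anywhere in the string.
The match spans [2:6] → '22fa'.
Captured: group 1 = 'fa'.

22fa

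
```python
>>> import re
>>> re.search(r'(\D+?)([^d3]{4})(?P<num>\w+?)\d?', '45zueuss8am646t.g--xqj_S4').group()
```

'zueuss8'

The match spans [2:9] → 'zueuss8'.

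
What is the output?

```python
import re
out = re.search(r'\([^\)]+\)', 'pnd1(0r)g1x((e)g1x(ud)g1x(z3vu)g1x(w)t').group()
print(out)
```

(0r)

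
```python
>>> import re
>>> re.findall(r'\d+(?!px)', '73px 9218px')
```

['7', '921']

The negative lookaround is zero-width — it rules out positions where the adjacent text would match, without consuming anything.
Scanning left to right: at [0:1] → '7'; at [5:8] → '921'.
`findall` yields the raw match text (2 of them) because the pattern has no groups.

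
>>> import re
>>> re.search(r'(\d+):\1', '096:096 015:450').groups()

('096',)

A backreference is literal: `\1` must see the identical characters the first group matched.
Unlike `match`, `search` isn't anchored — it looks for the pattern anywhere in the string.
The match spans [0:7] → '096:096'.
Captured: group 1 = '096'.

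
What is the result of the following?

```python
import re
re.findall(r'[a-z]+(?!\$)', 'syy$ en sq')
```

The negative lookaround is zero-width — it rules out positions where the adjacent text would match, without consuming anything.
Walking the string: at [0:2] → 'sy'; at [5:7] → 'en'; at [8:10] → 'sq'.
No capturing groups, so `findall` returns the 3 full match strings.

['sy', 'en', 'sq']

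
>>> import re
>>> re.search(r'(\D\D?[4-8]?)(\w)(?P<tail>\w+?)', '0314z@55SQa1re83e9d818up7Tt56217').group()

'z@55S'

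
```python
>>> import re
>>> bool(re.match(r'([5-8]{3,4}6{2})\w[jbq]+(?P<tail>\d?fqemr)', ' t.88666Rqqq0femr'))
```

This matches 3 to 4 of a character in [5-8], then exactly 2 of the literal '6' (captured); then a word character, then one or more of one of [jbq]; then optionally a digit, then the literal 'fq', then the literal 'emr' (captured as 'tail').
`re.match` only tries the pattern at the start of the string.
Here position 0 doesn't satisfy it, so the call returns None, and `bool(None)` is False.

False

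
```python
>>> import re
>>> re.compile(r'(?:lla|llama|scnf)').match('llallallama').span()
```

(0, 3)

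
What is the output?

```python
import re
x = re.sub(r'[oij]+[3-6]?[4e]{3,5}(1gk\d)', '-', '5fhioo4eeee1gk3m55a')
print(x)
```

The pattern matches one or more of one of [oij]; then optionally a character in [3-6], then 3 to 5 of one of [4e]; then the literal '1gk', then a digit (captured).
Matches: at [3:15] → 'ioo4eeee1gk3'.
Every occurrence is swapped for '-'.

5fh-m55a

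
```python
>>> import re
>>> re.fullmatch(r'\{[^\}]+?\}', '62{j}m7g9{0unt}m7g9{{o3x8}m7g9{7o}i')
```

None

`fullmatch` succeeds only if the pattern covers the string from start to end.
Here the pattern can't cover the whole string, so the call returns None.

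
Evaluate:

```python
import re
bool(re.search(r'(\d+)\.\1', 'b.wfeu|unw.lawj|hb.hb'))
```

After group 1 captures some text, `\1` only succeeds where that same text appears again.
Here no position works, so the call returns None, and `bool(None)` is False.

False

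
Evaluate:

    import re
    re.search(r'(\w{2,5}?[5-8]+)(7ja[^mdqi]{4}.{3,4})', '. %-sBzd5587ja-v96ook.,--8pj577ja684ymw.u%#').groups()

The match spans [4:22] → 'sBzd5587ja-v96ook.'.
Captured: group 1 = 'sBzd558', group 2 = '7ja-v96ook.'.

('sBzd558', '7ja-v96ook.')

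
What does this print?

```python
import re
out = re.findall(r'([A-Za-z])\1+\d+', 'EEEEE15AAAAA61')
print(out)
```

A backreference is literal: `\1` must see the identical characters the first group matched.
Scanning left to right: at [0:7] match 'EEEEE15', group 1 = 'E'; at [7:14] match 'AAAAA61', group 1 = 'A'.
One capturing group, so `findall` returns just the captured substring from each match — 2 in all.

['E', 'A']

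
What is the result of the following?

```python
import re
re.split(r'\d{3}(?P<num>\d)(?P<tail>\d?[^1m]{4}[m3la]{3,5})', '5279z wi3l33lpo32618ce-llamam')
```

`re.split` interleaves the captured-group text with the surrounding fragments.

['', '9', 'z wi3l33l', 'po', '1', '8ce-llamam', '']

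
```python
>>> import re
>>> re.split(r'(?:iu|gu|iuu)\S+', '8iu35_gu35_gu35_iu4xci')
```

Matches to split on: at [1:22] → 'iu35_gu35_gu35_iu4xci'.
Splitting on the pattern gives 2 pieces.

['8', '']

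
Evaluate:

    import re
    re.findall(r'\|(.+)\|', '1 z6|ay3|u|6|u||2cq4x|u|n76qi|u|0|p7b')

Walking the string: at [4:34] match '|ay3|u|6|u||2cq4x|u|n76qi|u|0|', group 1 = 'ay3|u|6|u||2cq4x|u|n76qi|u|0'.
Because there's exactly one group, `findall` drops the full match and keeps group 1 from the one hit.

['ay3|u|6|u||2cq4x|u|n76qi|u|0']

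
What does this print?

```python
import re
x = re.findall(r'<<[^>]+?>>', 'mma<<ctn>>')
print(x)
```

['<<ctn>>']

Since nothing is captured, `findall` lists the 1 matched substring directly.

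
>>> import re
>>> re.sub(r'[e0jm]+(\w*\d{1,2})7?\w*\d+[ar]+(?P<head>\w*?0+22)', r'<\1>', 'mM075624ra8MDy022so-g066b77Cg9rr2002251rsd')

Pattern: one or more of one of [e0jm]; then zero or more of a word character, then 1 to 2 of a digit (captured); then optionally the literal '7', then zero or more of a word character, then one or more of a digit; then one or more of one of [ar]; then zero or more of a word character (lazy), then one or more of a literal '0', then the literal '22' (captured as 'head').
Each match is replaced using the text its own group 1 captured.

'<M07562>so-g<66b77>51rsd'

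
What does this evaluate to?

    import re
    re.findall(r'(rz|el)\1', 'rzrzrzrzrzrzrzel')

['rz', 'rz', 'rz']

A backreference is literal: `\1` must see the identical characters the first group matched.
Walking the string: at [0:4] match 'rzrz', group 1 = 'rz'; at [4:8] match 'rzrz', group 1 = 'rz'; at [8:12] match 'rzrz', group 1 = 'rz'.
`findall` collects group 1 from each match (3 total).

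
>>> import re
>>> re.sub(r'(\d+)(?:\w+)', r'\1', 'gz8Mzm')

The pattern matches one or more of a digit (captured); then one or more of a word character (non-capturing group).
Each match is replaced using the text its own group 1 captured.

'gz8'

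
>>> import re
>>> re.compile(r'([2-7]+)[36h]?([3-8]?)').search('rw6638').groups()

('663', '8')

The match spans [2:6] → '6638'.
Captured: group 1 = '663', group 2 = '8'.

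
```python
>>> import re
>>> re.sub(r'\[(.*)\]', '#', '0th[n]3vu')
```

Matches: at [3:6] → '[n]'.
`sub` substitutes '#' at each match site.

'0th#3vu'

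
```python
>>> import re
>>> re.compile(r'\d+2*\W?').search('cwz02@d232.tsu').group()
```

The match spans [3:6] → '02@'.

'02@'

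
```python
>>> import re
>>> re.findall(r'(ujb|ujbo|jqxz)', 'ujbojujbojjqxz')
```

['ujb', 'ujb', 'jqxz']

Branches in `(...|...)` are attempted left-to-right; the first branch that allows the whole pattern to succeed is taken.
Scanning left to right: at [0:3] match 'ujb', group 1 = 'ujb'; at [5:8] match 'ujb', group 1 = 'ujb'; at [10:14] match 'jqxz', group 1 = 'jqxz'.
One capturing group, so `findall` returns just the captured substring from each match — 3 in all.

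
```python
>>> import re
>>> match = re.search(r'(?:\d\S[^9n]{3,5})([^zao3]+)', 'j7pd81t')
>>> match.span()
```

(1, 7)

The pattern matches a digit, then a non-whitespace character, then 3 to 5 of any character except [9n] (non-capturing group); then one or more of any character except [zao3] (captured).
The match spans [1:7] → '7pd81t'.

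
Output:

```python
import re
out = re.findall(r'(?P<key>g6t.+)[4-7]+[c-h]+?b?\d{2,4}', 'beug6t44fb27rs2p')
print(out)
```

The pattern matches the literal 'g6t', then one or more of any character (captured as 'key'); then one or more of a character in [4-7], then one or more of a character in [c-h] (lazy); then optionally the literal 'b', then 2 to 4 of a digit.
`findall` collects group 1 from the one match (1 total).

['g6t4']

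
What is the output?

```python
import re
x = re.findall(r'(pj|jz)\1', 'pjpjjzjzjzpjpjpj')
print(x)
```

['pj', 'jz', 'pj']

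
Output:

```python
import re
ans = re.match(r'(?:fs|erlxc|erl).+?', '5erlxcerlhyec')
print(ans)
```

With `match`, the pattern is implicitly anchored at the beginning.
Here the string doesn't start with a match, so the call returns None.

None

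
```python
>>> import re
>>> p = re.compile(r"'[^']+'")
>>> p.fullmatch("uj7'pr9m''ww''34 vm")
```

None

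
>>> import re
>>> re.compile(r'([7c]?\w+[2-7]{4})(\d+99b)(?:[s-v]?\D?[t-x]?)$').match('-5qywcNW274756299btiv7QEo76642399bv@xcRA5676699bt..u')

None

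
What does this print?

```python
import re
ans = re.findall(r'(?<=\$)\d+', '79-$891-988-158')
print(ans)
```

The lookaround is zero-width — it requires the adjacent text to match without consuming it, so the asserted text isn't part of the match.
Matches: at [4:7] → '891'.
Since nothing is captured, `findall` lists the 1 matched substring directly.

['891']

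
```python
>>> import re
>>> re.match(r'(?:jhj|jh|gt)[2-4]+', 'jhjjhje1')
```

None

`re.match` only tries the pattern at the start of the string.
Here position 0 doesn't satisfy it, so the call returns None.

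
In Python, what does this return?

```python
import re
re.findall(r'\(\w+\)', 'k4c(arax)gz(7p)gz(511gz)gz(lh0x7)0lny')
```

['(arax)', '(7p)', '(511gz)', '(lh0x7)']

Since nothing is captured, `findall` lists the 4 matched substrings directly.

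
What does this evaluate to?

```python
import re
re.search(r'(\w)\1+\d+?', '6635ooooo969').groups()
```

('6',)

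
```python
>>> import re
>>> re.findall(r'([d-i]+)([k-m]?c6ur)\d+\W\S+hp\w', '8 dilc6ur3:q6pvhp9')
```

`findall` packs the 2 group values into a tuple for every match.

[('di', 'lc6ur')]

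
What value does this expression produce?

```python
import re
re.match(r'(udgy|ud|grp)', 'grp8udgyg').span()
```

(0, 3)

`match` is anchored at position 0; if the pattern doesn't fit there, it returns None.
The match spans [0:3] → 'grp'.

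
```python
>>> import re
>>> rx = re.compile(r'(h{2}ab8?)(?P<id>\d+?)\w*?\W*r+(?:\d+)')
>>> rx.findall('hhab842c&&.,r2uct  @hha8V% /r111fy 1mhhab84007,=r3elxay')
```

The pattern matches exactly 2 of a literal 'h', then the literal 'ab', then optionally the literal '8' (captured); then one or more of a digit (lazy) (captured as 'id'); then zero or more of a word character (lazy), then zero or more of a non-word character, then one or more of the literal 'r'; then one or more of a digit (non-capturing group).
Lazy quantifiers expand one character at a time until the remainder of the pattern can match.
Matches: at [0:14] match 'hhab842c&&.,r2', groups = ('hhab8', '4'); at [37:50] match 'hhab84007,=r3', groups = ('hhab8', '4').
Multiple groups make `findall` return tuples — one 2-tuple for each match.

[('hhab8', '4'), ('hhab8', '4')]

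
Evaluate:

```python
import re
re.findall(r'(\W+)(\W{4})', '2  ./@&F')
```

This matches one or more of a non-word character (captured); then exactly 4 of a non-word character (captured).
Scanning left to right: at [1:7] match '  ./@&', groups = ('  ', './@&').
Multiple groups make `findall` return tuples — one 2-tuple for the one match.

[('  ', './@&')]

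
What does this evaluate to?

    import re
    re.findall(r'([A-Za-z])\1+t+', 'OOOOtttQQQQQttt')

['O', 'Q']

`\1` has to match the exact text group 1 already captured.
Scanning left to right: at [0:7] match 'OOOOttt', group 1 = 'O'; at [7:15] match 'QQQQQttt', group 1 = 'Q'.
Because there's exactly one group, `findall` drops the full match and keeps group 1 from each hit.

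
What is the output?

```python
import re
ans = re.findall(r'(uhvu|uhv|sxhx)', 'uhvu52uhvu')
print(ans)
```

`|` is ordered: at each position the engine commits to the first alternative that works.
Matches: at [0:4] match 'uhvu', group 1 = 'uhvu'; at [6:10] match 'uhvu', group 1 = 'uhvu'.
Because there's exactly one group, `findall` drops the full match and keeps group 1 from each hit.

['uhvu', 'uhvu']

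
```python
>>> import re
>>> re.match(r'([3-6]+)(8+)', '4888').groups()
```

This matches one or more of a character in [3-6] (captured); then one or more of a literal '8' (captured).
`match` is anchored at position 0; if the pattern doesn't fit there, it returns None.
The match spans [0:4] → '4888'.
Captured: group 1 = '4', group 2 = '888'.

('4', '888')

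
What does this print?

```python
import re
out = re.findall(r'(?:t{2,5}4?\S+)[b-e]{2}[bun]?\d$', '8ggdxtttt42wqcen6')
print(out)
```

The pattern matches 2 to 5 of the literal 't', then optionally a literal '4', then one or more of a non-whitespace character (non-capturing group); then exactly 2 of a character in [b-e], then optionally one of [bun], then a digit; then anchored at the end.
Matches: at [5:17] → 'tttt42wqcen6'.
`findall` yields the raw match text (1 of them) because the pattern has no groups.

['tttt42wqcen6']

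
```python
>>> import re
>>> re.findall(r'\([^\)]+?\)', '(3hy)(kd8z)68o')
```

['(3hy)', '(kd8z)']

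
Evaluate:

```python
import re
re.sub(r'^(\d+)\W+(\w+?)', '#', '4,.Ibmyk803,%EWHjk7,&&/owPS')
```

'#bmyk803,%EWHjk7,&&/owPS'

The pattern matches anchored at the start of the string; then one or more of a digit (captured); then one or more of a non-word character; then one or more of a word character (lazy) (captured).
The `?` after the quantifier makes it lazy — it takes as little as possible before letting the rest of the pattern try.
Matches: at [0:4] → '4,.I'.
`sub` substitutes '#' at each match site.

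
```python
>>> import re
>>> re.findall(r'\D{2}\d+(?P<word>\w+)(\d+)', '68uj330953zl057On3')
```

[('zl057On', '3')]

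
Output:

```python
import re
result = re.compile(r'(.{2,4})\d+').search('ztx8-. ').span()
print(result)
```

The match spans [0:4] → 'ztx8'.

(0, 4)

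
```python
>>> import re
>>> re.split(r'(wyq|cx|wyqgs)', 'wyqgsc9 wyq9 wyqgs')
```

Alternation isn't longest-match — the leftmost alternative that fits at this position is chosen.
`re.split` interleaves the captured-group text with the surrounding fragments.

['', 'wyq', 'gsc9 ', 'wyq', '9 ', 'wyq', 'gs']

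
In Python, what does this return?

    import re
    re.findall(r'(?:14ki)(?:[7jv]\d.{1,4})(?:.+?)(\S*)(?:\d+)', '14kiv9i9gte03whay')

['0']

This matches the literal '1', then the literal '4ki' (non-capturing group); then one of [7jv], then a digit, then 1 to 4 of any character (non-capturing group); then one or more of any character (lazy) (non-capturing group); then zero or more of a non-whitespace character (captured); then one or more of a digit (non-capturing group).
Matches: at [0:13] match '14kiv9i9gte03', group 1 = '0'.
`findall` collects group 1 from the one match (1 total).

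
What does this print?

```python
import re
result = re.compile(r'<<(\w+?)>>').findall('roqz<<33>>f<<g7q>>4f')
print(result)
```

['33', 'g7q']

Walking the string: at [4:10] match '<<33>>', group 1 = '33'; at [11:18] match '<<g7q>>', group 1 = 'g7q'.
`findall` collects group 1 from each match (2 total).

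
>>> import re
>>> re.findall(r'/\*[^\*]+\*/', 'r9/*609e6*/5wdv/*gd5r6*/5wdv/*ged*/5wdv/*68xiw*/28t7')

`findall` yields the raw match text (4 of them) because the pattern has no groups.

['/*609e6*/', '/*gd5r6*/', '/*ged*/', '/*68xiw*/']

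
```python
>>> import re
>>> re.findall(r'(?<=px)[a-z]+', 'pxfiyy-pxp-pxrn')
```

['fiyy', 'p', 'rn']

The positive lookaround only admits positions where the adjacent text matches; those characters stay outside the span.
No capturing groups, so `findall` returns the 3 full match strings.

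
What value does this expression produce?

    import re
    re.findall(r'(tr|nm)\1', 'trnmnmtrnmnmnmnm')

['nm', 'nm', 'nm']

`\1` is not a pattern — it's the concrete string captured by group 1, re-applied verbatim.
Matches: at [2:6] match 'nmnm', group 1 = 'nm'; at [8:12] match 'nmnm', group 1 = 'nm'; at [12:16] match 'nmnm', group 1 = 'nm'.
Because there's exactly one group, `findall` drops the full match and keeps group 1 from each hit.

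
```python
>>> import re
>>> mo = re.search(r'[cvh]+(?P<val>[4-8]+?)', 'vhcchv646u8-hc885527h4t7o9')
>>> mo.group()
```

'vhcchv6'

This matches one or more of one of [cvh]; then one or more of a character in [4-8] (lazy) (captured as 'val').
Lazy quantifiers expand one character at a time until the remainder of the pattern can match.
`re.search` scans for the first position where the pattern succeeds.
The match spans [0:7] → 'vhcchv6'.
Captured: group 1 = '6'.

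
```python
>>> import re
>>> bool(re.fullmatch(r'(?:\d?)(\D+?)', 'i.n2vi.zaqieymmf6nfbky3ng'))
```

The pattern matches optionally a digit (non-capturing group); then one or more of a non-digit (lazy) (captured).
For `fullmatch`, every character of the input must be accounted for by the pattern.
Here the string isn't matched end-to-end, so the call returns None, and `bool(None)` is False.

False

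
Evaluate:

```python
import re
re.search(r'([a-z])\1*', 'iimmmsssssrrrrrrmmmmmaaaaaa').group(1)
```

'i'

The backreference `\1` re-matches whatever the first group consumed, character for character.
`re.search` tries every starting position until one works.
The match spans [0:2] → 'ii'.
Captured: group 1 = 'i'.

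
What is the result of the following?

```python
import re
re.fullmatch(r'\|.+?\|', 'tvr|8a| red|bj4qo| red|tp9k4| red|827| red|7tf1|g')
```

None

For `fullmatch`, every character of the input must be accounted for by the pattern.
Here the string isn't matched end-to-end, so the call returns None.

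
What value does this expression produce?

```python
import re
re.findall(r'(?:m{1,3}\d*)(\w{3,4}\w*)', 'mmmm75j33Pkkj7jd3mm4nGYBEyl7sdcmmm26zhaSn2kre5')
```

Pattern: 1 to 3 of the literal 'm', then zero or more of a digit (non-capturing group); then 3 to 4 of a word character, then zero or more of a word character (captured).
Walking the string: at [0:46] match 'mmmm75j33Pkkj7jd3mm4nGYBEyl7sdcmmm26zhaSn2kre5', group 1 = 'm75j33Pkkj7jd3mm4nGYBEyl7sdcmmm26zhaSn2kre5'.
`findall` collects group 1 from the one match (1 total).

['m75j33Pkkj7jd3mm4nGYBEyl7sdcmmm26zhaSn2kre5']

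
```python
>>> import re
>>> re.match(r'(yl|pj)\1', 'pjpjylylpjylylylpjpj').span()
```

(0, 4)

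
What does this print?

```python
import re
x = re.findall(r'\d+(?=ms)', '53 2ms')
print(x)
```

['2']

Lookahead/lookbehind check context without consuming it, so the matched span excludes the asserted characters.
With no groups in the pattern, `findall` gives back each whole match — 1 here.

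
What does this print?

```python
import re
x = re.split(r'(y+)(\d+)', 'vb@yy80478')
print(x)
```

The pattern matches one or more of a literal 'y' (captured); then one or more of a digit (captured).
Matches to split on: at [3:10] → 'yy80478'.
Because the pattern has a capturing group, `split` also inserts each captured text between the pieces.

['vb@', 'yy', '80478', '']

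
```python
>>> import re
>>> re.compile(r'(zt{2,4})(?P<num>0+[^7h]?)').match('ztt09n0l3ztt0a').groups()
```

('ztt', '09')

This matches the literal 'z', then 2 to 4 of the literal 't' (captured); then one or more of the literal '0', then optionally any character except [7h] (captured as 'num').
`match` is anchored at position 0; if the pattern doesn't fit there, it returns None.
The match spans [0:5] → 'ztt09'.
Captured: group 1 = 'ztt', group 2 = '09'.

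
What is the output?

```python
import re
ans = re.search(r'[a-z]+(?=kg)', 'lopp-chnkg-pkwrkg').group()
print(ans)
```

chn

The `(?=…)`/`(?<=…)` assertion just peeks at neighbouring text; it doesn't advance the match position.
The match spans [5:8] → 'chn'.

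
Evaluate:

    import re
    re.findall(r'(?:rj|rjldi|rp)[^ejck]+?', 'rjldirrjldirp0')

['rjl', 'rjl', 'rp0']

The regex engine tests alternatives in the order written; an earlier branch that matches wins even if a later one would match more.
Scanning left to right: at [0:3] → 'rjl'; at [6:9] → 'rjl'; at [11:14] → 'rp0'.
`findall` yields the raw match text (3 of them) because the pattern has no groups.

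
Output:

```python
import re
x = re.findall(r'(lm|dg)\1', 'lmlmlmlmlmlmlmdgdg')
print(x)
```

The backreference `\1` re-matches whatever the first group consumed, character for character.
One capturing group, so `findall` returns just the captured substring from each match — 4 in all.

['lm', 'lm', 'lm', 'dg']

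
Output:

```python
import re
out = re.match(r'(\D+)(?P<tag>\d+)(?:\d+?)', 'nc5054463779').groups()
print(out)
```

('nc', '505446377')

This matches one or more of a non-digit (captured); then one or more of a digit (captured as 'tag'); then one or more of a digit (lazy) (non-capturing group).
`re.match` only tries the pattern at the start of the string.
The match spans [0:12] → 'nc5054463779'.
Captured: group 1 = 'nc', group 2 = '505446377'.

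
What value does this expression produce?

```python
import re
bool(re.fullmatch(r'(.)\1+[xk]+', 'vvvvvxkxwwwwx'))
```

False

`fullmatch` succeeds only if the pattern covers the string from start to end.
Here the string isn't matched end-to-end, so the call returns None, and `bool(None)` is False.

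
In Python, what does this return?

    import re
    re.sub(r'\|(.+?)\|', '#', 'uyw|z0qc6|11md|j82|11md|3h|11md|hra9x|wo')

'uyw#11md#11md#11md#wo'

A non-greedy quantifier consumes as few characters as it can — just enough that the remainder of the pattern still matches from where it stops; whatever follows it matches normally.
`sub` substitutes '#' at each match site.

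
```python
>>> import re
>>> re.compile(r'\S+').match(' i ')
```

`match` is anchored at position 0; if the pattern doesn't fit there, it returns None.
Here the pattern fails at index 0, so the call returns None.

None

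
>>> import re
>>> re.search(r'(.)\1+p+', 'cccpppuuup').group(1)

'c'

`\1` is not a pattern — it's the concrete string captured by group 1, re-applied verbatim.
`re.search` tries every starting position until one works.
The match spans [0:6] → 'cccppp'.
Captured: group 1 = 'c'.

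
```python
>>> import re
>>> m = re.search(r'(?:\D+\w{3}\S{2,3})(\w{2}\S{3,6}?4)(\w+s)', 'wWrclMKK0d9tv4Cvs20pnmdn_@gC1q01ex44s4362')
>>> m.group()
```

'wWrclMKK0d9tv4Cvs'

The pattern matches one or more of a non-digit, then exactly 3 of a word character, then 2 to 3 of a non-whitespace character (non-capturing group); then exactly 2 of a word character, then 3 to 6 of a non-whitespace character (lazy), then a literal '4' (captured); then one or more of a word character, then the literal 's' (captured).
The match spans [0:17] → 'wWrclMKK0d9tv4Cvs'.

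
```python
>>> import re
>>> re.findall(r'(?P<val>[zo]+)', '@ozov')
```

This matches one or more of one of [zo] (captured as 'val').
Matches: at [1:4] match 'ozo', group 1 = 'ozo'.
One capturing group, so `findall` returns just the captured substring from the one match — 1 in all.

['ozo']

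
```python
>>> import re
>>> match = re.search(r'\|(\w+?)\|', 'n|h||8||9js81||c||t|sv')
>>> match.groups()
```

('h',)

`re.search` tries every starting position until one works.
The match spans [1:4] → '|h|'.
Captured: group 1 = 'h'.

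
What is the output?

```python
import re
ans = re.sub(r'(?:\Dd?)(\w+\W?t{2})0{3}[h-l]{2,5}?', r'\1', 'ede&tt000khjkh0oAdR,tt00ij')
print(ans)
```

e&ttjkh0oAdR,tt00ij

The pattern matches a non-digit, then optionally the literal 'd' (non-capturing group); then one or more of a word character, then optionally a non-word character, then exactly 2 of the literal 't' (captured); then exactly 3 of a literal '0', then 2 to 5 of a character in [h-l] (lazy).
The `?` after the quantifier makes it lazy — it takes as little as possible before letting the rest of the pattern try.
Matches: at [0:11] → 'ede&tt000kh'.
The replacement refers to a captured group, so each match is rewritten using its own captured text.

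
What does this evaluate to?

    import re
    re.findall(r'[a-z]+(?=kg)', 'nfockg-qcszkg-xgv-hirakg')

The positive lookaround only admits positions where the adjacent text matches; those characters stay outside the span.
Walking the string: at [0:4] → 'nfoc'; at [7:11] → 'qcsz'; at [18:22] → 'hira'.
No capturing groups, so `findall` returns the 3 full match strings.

['nfoc', 'qcsz', 'hira']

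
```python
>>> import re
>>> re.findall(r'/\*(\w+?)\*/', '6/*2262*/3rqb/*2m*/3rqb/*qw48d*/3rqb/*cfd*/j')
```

['2262', '2m', 'qw48d', 'cfd']

Walking the string: at [1:9] match '/*2262*/', group 1 = '2262'; at [13:19] match '/*2m*/', group 1 = '2m'; at [23:32] match '/*qw48d*/', group 1 = 'qw48d'; at [36:43] match '/*cfd*/', group 1 = 'cfd'.
Because there's exactly one group, `findall` drops the full match and keeps group 1 from each hit.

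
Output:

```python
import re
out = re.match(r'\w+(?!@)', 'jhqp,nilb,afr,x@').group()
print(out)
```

jhqp

Because the assertion is negative and zero-width, positions next to the forbidden text are skipped.
With `match`, the pattern is implicitly anchored at the beginning.
The match spans [0:4] → 'jhqp'.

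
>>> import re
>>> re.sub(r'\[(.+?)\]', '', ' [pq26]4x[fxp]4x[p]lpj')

' 4x4xlpj'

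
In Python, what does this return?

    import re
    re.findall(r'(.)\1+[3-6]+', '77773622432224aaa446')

['7', '2', '2', 'a']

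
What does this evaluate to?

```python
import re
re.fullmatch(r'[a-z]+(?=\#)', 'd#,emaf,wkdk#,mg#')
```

None

Because the assertion is zero-width, the text it checks is not consumed and won't appear in the result.
`re.fullmatch` requires the pattern to consume the entire string.
Here the pattern can't cover the whole string, so the call returns None.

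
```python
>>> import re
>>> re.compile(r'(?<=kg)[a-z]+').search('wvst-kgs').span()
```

(7, 8)

The lookaround is zero-width — it requires the adjacent text to match without consuming it, so the asserted text isn't part of the match.
`re.search` tries every starting position until one works.
The match spans [7:8] → 's'.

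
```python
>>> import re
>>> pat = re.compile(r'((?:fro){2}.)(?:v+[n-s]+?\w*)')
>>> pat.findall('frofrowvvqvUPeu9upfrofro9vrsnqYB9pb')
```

['frofrow']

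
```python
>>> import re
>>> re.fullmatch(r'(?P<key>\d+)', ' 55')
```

None

`re.fullmatch` requires the pattern to consume the entire string.
Here the pattern can't cover the whole string, so the call returns None.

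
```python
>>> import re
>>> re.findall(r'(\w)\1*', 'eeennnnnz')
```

['e', 'n', 'z']

After group 1 captures some text, `\1` only succeeds where that same text appears again.
Scanning left to right: at [0:3] match 'eee', group 1 = 'e'; at [3:8] match 'nnnnn', group 1 = 'n'; at [8:9] match 'z', group 1 = 'z'.
One capturing group, so `findall` returns just the captured substring from each match — 3 in all.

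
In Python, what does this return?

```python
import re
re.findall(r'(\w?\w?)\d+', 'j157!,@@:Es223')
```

['j1', 'Es']

With a single group, `findall` returns only what that group captured — 2 items.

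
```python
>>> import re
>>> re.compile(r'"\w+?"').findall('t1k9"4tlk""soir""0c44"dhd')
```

Walking the string: at [4:10] → '"4tlk"'; at [10:16] → '"soir"'; at [16:22] → '"0c44"'.
No capturing groups, so `findall` returns the 3 full match strings.

['"4tlk"', '"soir"', '"0c44"']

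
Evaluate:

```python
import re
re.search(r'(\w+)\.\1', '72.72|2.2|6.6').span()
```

(0, 5)

`\1` is not a pattern — it's the concrete string captured by group 1, re-applied verbatim.
`search` walks the string left to right and returns the first match it finds.
The match spans [0:5] → '72.72'.
Captured: group 1 = '72'.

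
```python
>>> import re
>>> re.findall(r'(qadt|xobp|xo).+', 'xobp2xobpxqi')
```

The regex engine tests alternatives in the order written; an earlier branch that matches wins even if a later one would match more.
Matches: at [0:12] match 'xobp2xobpxqi', group 1 = 'xobp'.
One capturing group, so `findall` returns just the captured substring from the one match — 1 in all.

['xobp']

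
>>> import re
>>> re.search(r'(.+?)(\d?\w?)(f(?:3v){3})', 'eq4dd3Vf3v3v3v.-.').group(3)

This matches one or more of any character (lazy) (captured); then optionally a digit, then optionally a word character (captured); then a literal 'f', then the literal '3v' repeated 3 times (captured).
`re.search` tries every starting position until one works.
The match spans [0:14] → 'eq4dd3Vf3v3v3v'.
Captured: group 1 = 'eq4dd', group 2 = '3V', group 3 = 'f3v3v3v'.

'f3v3v3v'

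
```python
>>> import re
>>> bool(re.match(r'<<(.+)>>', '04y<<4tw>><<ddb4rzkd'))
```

With `match`, the pattern is implicitly anchored at the beginning.
Here the pattern fails at index 0, so the call returns None, and `bool(None)` is False.

False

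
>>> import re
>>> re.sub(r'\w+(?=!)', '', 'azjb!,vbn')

'!,vbn'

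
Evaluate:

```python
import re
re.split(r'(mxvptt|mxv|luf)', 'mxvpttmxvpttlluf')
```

`|` is ordered: at each position the engine commits to the first alternative that works.
Matches to split on: at [0:6] → 'mxvptt'; at [6:12] → 'mxvptt'; at [13:16] → 'luf'.
`re.split` interleaves the captured-group text with the surrounding fragments.

['', 'mxvptt', '', 'mxvptt', 'l', 'luf', '']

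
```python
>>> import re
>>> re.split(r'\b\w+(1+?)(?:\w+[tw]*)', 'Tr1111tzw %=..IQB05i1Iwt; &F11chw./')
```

['', '1', ' %=..', '1', '; &', '1', './']

This matches a word boundary (`\b`, zero-width); then one or more of a word character; then one or more of a literal '1' (lazy) (captured); then one or more of a word character, then zero or more of one of [tw] (non-capturing group).
Matches to split on: at [0:9] → 'Tr1111tzw'; at [14:24] → 'IQB05i1Iwt'; at [27:33] → 'F11chw'.
Because the pattern has a capturing group, `split` also inserts each captured text between the pieces.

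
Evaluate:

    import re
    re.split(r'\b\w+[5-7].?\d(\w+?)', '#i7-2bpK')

['#', 'b', 'pK']

The pattern matches a word boundary (`\b`, zero-width); then one or more of a word character, then a character in [5-7]; then optionally any character, then a digit; then one or more of a word character (lazy) (captured).
A non-greedy quantifier consumes as few characters as it can — just enough that the remainder of the pattern still matches from where it stops; whatever follows it matches normally.
Matches to split on: at [1:6] → 'i7-2b'.
The group in the pattern means `split` returns the separators' captures alongside the pieces.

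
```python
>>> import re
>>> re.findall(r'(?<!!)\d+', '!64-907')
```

['4', '907']

`(?!…)`/`(?<!…)` only lets a position through if the neighbouring text does NOT match; no characters are consumed.
`findall` yields the raw match text (2 of them) because the pattern has no groups.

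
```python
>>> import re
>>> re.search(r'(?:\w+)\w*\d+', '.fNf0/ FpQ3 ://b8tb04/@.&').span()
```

This matches one or more of a word character (non-capturing group); then zero or more of a word character; then one or more of a digit.
`re.search` scans for the first position where the pattern succeeds.
The match spans [1:5] → 'fNf0'.

(1, 5)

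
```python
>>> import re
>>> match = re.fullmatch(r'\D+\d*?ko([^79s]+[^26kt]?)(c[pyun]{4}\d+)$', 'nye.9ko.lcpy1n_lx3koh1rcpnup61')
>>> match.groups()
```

The pattern matches one or more of a non-digit; then zero or more of a digit (lazy), then the literal 'ko'; then one or more of any character except [79s], then optionally any character except [26kt] (captured); then the literal 'c', then exactly 4 of one of [pyun], then one or more of a digit (captured); then anchored at the end.
`re.fullmatch` requires the pattern to consume the entire string.
The match spans [0:30] → 'nye.9ko.lcpy1n_lx3koh1rcpnup61'.
Captured: group 1 = '.lcpy1n_lx3koh1r', group 2 = 'cpnup61'.

('.lcpy1n_lx3koh1r', 'cpnup61')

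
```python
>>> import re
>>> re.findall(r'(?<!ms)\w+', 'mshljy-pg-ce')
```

['mshljy', 'pg', 'ce']

`(?!…)`/`(?<!…)` only lets a position through if the neighbouring text does NOT match; no characters are consumed.
Matches: at [0:6] → 'mshljy'; at [7:9] → 'pg'; at [10:12] → 'ce'.
`findall` yields the raw match text (3 of them) because the pattern has no groups.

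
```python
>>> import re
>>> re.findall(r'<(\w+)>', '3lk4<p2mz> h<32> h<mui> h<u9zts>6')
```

['p2mz', '32', 'mui', 'u9zts']

Scanning left to right: at [4:10] match '<p2mz>', group 1 = 'p2mz'; at [12:16] match '<32>', group 1 = '32'; at [18:23] match '<mui>', group 1 = 'mui'; at [25:32] match '<u9zts>', group 1 = 'u9zts'.
With a single group, `findall` returns only what that group captured — 4 items.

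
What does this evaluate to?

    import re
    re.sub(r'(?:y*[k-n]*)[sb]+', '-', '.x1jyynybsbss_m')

'.x1jyyn-_m'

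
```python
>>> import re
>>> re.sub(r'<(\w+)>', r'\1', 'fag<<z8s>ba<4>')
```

'fag<z8sba4'

Matches: at [4:9] → '<z8s>'; at [11:14] → '<4>'.
The replacement refers to a captured group, so each match is rewritten using its own captured text.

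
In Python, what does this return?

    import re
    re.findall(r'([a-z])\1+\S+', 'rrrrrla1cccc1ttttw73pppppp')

The backreference `\1` re-matches whatever the first group consumed, character for character.
With a single group, `findall` returns only what that group captured — 1 item.

['r']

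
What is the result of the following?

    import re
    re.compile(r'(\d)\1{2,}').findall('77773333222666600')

['7', '3', '2', '6']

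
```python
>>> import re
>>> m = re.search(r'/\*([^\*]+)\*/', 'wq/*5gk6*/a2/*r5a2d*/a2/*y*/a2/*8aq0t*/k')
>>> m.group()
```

'/*5gk6*/'

The match spans [2:10] → '/*5gk6*/'.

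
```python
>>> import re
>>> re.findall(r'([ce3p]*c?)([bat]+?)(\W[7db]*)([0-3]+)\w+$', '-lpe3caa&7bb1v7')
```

[('pe3c', 'aa', '&7bb', '1')]

Pattern: zero or more of one of [ce3p], then optionally a literal 'c' (captured); then one or more of one of [bat] (lazy) (captured); then a non-word character, then zero or more of one of [7db] (captured); then one or more of a character in [0-3] (captured); then one or more of a word character; then anchored at the end.
Scanning left to right: at [2:15] match 'pe3caa&7bb1v7', groups = ('pe3c', 'aa', '&7bb', '1').
Multiple groups make `findall` return tuples — one 4-tuple for the one match.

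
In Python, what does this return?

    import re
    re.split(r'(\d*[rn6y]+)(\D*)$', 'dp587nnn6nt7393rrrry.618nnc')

['dp587nnn6nt7393rrrry.', '618nn', 'c', '']

The pattern matches zero or more of a digit, then one or more of one of [rn6y] (captured); then zero or more of a non-digit (captured); then anchored at the end.
The group in the pattern means `split` returns the separators' captures alongside the pieces.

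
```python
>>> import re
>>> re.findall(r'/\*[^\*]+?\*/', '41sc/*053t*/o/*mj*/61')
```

Matches: at [4:12] → '/*053t*/'; at [13:19] → '/*mj*/'.
`findall` yields the raw match text (2 of them) because the pattern has no groups.

['/*053t*/', '/*mj*/']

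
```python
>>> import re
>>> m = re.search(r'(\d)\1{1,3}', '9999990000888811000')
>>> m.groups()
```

A backreference is literal: `\1` must see the identical characters the first group matched.
Unlike `match`, `search` isn't anchored — it looks for the pattern anywhere in the string.
The match spans [0:4] → '9999'.
Captured: group 1 = '9'.

('9',)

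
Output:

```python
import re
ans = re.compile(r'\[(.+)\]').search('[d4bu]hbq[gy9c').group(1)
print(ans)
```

The match spans [0:6] → '[d4bu]'.
Captured: group 1 = 'd4bu'.

d4bu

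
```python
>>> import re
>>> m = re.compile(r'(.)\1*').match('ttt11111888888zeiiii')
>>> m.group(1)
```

't'

`\1` has to match the exact text group 1 already captured.
`re.match` only tries the pattern at the start of the string.
The match spans [0:3] → 'ttt'.
Captured: group 1 = 't'.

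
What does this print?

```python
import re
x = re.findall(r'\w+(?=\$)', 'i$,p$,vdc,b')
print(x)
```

The positive lookaround only admits positions where the adjacent text matches; those characters stay outside the span.
With no groups in the pattern, `findall` gives back each whole match — 2 here.

['i', 'p']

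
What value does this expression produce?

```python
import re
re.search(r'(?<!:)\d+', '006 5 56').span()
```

A negative assertion filters positions out without eating any characters.
`re.search` tries every starting position until one works.
The match spans [0:3] → '006'.

(0, 3)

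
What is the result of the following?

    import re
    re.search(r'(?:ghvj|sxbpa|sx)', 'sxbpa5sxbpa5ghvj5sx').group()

'sxbpa'

Alternation tries branches left to right and keeps the first one that lets the overall match succeed at that position.
Unlike `match`, `search` isn't anchored — it looks for the pattern anywhere in the string.
The match spans [0:5] → 'sxbpa'.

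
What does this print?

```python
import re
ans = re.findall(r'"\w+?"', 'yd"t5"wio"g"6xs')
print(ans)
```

['"t5"', '"g"']

Scanning left to right: at [2:6] → '"t5"'; at [9:12] → '"g"'.
No capturing groups, so `findall` returns the 2 full match strings.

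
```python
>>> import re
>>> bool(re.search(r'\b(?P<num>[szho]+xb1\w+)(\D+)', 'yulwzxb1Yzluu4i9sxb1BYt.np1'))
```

Here nothing in the string fits, so the call returns None, and `bool(None)` is False.

False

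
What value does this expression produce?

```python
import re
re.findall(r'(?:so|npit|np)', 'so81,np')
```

No capturing groups, so `findall` returns the 2 full match strings.

['so', 'np']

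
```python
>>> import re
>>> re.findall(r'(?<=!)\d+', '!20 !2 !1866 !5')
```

['20', '2', '1866', '5']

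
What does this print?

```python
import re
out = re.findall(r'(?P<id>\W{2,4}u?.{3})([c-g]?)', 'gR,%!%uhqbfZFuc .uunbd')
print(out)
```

[(',%!%uhqb', 'f'), (' .uunb', 'd')]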